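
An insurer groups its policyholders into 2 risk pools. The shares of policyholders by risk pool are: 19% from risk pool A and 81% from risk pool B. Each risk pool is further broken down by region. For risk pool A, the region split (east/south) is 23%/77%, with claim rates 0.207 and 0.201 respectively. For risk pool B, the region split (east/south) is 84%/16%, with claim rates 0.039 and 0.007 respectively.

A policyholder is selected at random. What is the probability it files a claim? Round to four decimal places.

P(C) ≈ 0.0659

P(C|A) = 0.23·0.207 + 0.77·0.201 = 0.04761 + 0.15477 = 0.20238
P(C|B) = 0.84·0.039 + 0.16·0.007 = 0.03276 + 0.00112 = 0.03388
By total probability over the outer partition,
P(C) = 0.19·0.20238 + 0.81·0.03388
      = 0.0384522 + 0.0274428 = 0.065895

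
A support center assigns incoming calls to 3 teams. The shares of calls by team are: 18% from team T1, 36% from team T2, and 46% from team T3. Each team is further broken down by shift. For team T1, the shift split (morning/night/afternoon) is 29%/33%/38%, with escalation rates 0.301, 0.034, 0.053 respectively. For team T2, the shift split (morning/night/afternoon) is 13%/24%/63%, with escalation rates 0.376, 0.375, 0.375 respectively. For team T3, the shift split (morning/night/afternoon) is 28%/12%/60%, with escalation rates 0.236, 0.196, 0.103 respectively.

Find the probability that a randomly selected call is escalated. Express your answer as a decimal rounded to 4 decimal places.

P(E|T1) = 0.29·0.301 + 0.33·0.034 + 0.38·0.053 = 0.08729 + 0.01122 + 0.02014 = 0.11865
P(E|T2) = 0.13·0.376 + 0.24·0.375 + 0.63·0.375 = 0.04888 + 0.09 + 0.23625 = 0.37513
P(E|T3) = 0.28·0.236 + 0.12·0.196 + 0.6·0.103 = 0.06608 + 0.02352 + 0.0618 = 0.1514
Then overall,
P(E) = 0.18·0.11865 + 0.36·0.37513 + 0.46·0.1514
      = 0.021357 + 0.1350468 + 0.069644 = 0.2260478

0.2260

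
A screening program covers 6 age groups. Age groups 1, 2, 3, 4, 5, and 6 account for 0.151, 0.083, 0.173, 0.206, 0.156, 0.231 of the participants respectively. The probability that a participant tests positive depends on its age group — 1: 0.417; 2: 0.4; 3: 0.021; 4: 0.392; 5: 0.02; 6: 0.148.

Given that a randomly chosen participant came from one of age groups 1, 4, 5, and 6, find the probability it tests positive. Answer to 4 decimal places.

Let S = {1, 4, 5, 6}.
P(S) = 0.151 + 0.206 + 0.156 + 0.231 = 0.744.
P(T ∩ S) = 0.417·0.151 + 0.392·0.206 + 0.02·0.156 + 0.148·0.231 = 0.062967 + 0.080752 + 0.00312 + 0.034188 = 0.181027.
P(T | S) = 0.181027 / 0.744 = 0.243316…

P(T|S) ≈ 0.2433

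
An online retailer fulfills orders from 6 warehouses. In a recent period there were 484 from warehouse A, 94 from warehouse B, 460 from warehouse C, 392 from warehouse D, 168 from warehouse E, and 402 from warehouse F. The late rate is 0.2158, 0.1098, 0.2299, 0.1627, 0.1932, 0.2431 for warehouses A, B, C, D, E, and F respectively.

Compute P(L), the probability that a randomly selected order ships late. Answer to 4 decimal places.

Total: 484 + 94 + 460 + 392 + 168 + 402 = 2000.
P(A) = 484/2000 = 0.242. P(B) = 94/2000 = 0.047. P(C) = 460/2000 = 0.23. P(D) = 392/2000 = 0.196. P(E) = 168/2000 = 0.084. P(F) = 402/2000 = 0.201.
P(L) = P(L|A)·P(A) + P(L|B)·P(B) + P(L|C)·P(C) + P(L|D)·P(D) + P(L|E)·P(E) + P(L|F)·P(F)
      = 0.2158·0.242 + 0.1098·0.047 + 0.2299·0.23 + 0.1627·0.196 + 0.1932·0.084 + 0.2431·0.201
      = 0.0522236 + 0.0051606 + 0.052877 + 0.0318892 + 0.0162288 + 0.0488631 = 0.2072423

P(L) ≈ 0.2072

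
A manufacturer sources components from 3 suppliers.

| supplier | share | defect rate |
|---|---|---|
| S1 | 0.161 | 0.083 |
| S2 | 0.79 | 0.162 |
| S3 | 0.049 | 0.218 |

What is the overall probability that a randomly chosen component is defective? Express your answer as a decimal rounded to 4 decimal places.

Using total probability over the partition,
P(D) = P(D|S1)·P(S1) + P(D|S2)·P(S2) + P(D|S3)·P(S3)
      = 0.083·0.161 + 0.162·0.79 + 0.218·0.049
      = 0.013363 + 0.12798 + 0.010682 = 0.152025

0.1520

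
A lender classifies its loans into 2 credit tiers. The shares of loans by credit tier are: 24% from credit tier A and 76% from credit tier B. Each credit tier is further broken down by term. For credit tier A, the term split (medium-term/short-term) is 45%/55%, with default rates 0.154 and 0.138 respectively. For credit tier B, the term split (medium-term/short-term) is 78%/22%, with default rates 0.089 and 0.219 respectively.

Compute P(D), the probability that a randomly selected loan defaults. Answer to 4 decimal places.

P(D|A) = 0.45·0.154 + 0.55·0.138 = 0.0693 + 0.0759 = 0.1452
P(D|B) = 0.78·0.089 + 0.22·0.219 = 0.06942 + 0.04818 = 0.1176
By total probability over the outer partition,
P(D) = 0.24·0.1452 + 0.76·0.1176
      = 0.034848 + 0.089376 = 0.124224

P(D) ≈ 0.1242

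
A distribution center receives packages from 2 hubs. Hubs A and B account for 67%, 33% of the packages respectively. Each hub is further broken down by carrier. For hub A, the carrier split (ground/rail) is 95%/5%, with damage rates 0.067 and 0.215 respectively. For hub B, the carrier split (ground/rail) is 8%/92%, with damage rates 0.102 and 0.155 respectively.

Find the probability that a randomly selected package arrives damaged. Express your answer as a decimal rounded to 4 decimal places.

P(D|A) = 0.95·0.067 + 0.05·0.215 = 0.06365 + 0.01075 = 0.0744
P(D|B) = 0.08·0.102 + 0.92·0.155 = 0.00816 + 0.1426 = 0.15076
By total probability over the outer partition,
P(D) = 0.67·0.0744 + 0.33·0.15076
      = 0.049848 + 0.0497508 = 0.0995988

0.0996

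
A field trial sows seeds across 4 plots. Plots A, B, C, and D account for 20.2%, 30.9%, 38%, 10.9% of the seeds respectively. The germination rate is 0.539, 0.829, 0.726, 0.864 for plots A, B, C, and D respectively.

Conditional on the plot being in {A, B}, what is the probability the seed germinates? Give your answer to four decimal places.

Let S = {A, B}.
P(S) = 0.202 + 0.309 = 0.511.
P(G ∩ S) = 0.539·0.202 + 0.829·0.309 = 0.108878 + 0.256161 = 0.365039.
P(G | S) = 0.365039 / 0.511 = 0.714362…

P(G|S) ≈ 0.7144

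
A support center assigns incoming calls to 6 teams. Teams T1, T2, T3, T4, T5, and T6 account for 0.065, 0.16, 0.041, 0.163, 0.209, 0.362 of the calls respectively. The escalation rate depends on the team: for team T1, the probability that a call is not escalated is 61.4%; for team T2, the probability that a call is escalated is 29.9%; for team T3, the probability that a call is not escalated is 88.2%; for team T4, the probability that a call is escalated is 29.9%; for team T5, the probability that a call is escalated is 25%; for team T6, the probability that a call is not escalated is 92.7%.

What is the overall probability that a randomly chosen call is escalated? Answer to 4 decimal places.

P(E|T1) = 1 − 0.614 = 0.386.
P(E|T3) = 1 − 0.882 = 0.118.
P(E|T6) = 1 − 0.927 = 0.073.
P(E) = P(E|T1)·P(T1) + P(E|T2)·P(T2) + P(E|T3)·P(T3) + P(E|T4)·P(T4) + P(E|T5)·P(T5) + P(E|T6)·P(T6)
      = 0.386·0.065 + 0.299·0.16 + 0.118·0.041 + 0.299·0.163 + 0.25·0.209 + 0.073·0.362
      = 0.02509 + 0.04784 + 0.004838 + 0.048737 + 0.05225 + 0.026426 = 0.205181

P(E) ≈ 0.2052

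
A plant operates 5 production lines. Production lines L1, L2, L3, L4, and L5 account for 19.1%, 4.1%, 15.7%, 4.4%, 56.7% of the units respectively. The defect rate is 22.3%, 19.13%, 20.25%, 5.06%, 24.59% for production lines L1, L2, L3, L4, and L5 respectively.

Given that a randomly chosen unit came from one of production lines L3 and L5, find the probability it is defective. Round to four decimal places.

P(D|S) ≈ 0.2365

Let S = {L3, L5}.
P(S) = 0.157 + 0.567 = 0.724.
P(D ∩ S) = 0.2025·0.157 + 0.2459·0.567 = 0.0317925 + 0.1394253 = 0.1712178.
P(D | S) = 0.1712178 / 0.724 = 0.236489…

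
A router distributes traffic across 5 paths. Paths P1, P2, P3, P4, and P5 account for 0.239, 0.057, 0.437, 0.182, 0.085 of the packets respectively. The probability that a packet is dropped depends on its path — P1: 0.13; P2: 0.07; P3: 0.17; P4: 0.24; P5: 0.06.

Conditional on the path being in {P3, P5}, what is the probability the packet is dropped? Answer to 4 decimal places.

P(L|S) ≈ 0.1521

Let S = {P3, P5}.
P(S) = 0.437 + 0.085 = 0.522.
P(L ∩ S) = 0.17·0.437 + 0.06·0.085 = 0.07429 + 0.0051 = 0.07939.
P(L | S) = 0.07939 / 0.522 = 0.152088…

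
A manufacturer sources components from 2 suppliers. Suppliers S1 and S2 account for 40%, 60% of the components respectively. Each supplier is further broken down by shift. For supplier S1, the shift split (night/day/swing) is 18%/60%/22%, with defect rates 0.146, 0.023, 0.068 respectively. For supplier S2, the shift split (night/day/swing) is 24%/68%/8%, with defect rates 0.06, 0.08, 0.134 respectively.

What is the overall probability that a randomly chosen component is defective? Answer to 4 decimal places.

P(D) ≈ 0.0697

P(D|S1) = 0.18·0.146 + 0.6·0.023 + 0.22·0.068 = 0.02628 + 0.0138 + 0.01496 = 0.05504
P(D|S2) = 0.24·0.06 + 0.68·0.08 + 0.08·0.134 = 0.0144 + 0.0544 + 0.01072 = 0.07952
Then overall,
P(D) = 0.4·0.05504 + 0.6·0.07952
      = 0.022016 + 0.047712 = 0.069728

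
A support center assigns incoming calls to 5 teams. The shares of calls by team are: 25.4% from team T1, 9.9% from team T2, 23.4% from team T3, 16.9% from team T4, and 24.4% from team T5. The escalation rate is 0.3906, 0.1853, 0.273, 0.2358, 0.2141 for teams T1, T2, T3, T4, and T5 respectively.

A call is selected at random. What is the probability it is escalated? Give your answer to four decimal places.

P(E) ≈ 0.2735

Using total probability over the partition,
P(E) = P(E|T1)·P(T1) + P(E|T2)·P(T2) + P(E|T3)·P(T3) + P(E|T4)·P(T4) + P(E|T5)·P(T5)
      = 0.3906·0.254 + 0.1853·0.099 + 0.273·0.234 + 0.2358·0.169 + 0.2141·0.244
      = 0.0992124 + 0.0183447 + 0.063882 + 0.0398502 + 0.0522404 = 0.2735297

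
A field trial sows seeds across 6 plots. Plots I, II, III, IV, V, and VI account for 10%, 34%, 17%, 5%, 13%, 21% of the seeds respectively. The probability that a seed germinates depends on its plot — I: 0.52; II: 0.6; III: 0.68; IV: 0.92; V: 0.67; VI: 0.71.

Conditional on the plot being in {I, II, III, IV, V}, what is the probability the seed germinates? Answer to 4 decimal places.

Let S = {I, II, III, IV, V}.
P(S) = 0.1 + 0.34 + 0.17 + 0.05 + 0.13 = 0.79.
P(G ∩ S) = 0.52·0.1 + 0.6·0.34 + 0.68·0.17 + 0.92·0.05 + 0.67·0.13 = 0.052 + 0.204 + 0.1156 + 0.046 + 0.0871 = 0.5047.
P(G | S) = 0.5047 / 0.79 = 0.638861…

0.6389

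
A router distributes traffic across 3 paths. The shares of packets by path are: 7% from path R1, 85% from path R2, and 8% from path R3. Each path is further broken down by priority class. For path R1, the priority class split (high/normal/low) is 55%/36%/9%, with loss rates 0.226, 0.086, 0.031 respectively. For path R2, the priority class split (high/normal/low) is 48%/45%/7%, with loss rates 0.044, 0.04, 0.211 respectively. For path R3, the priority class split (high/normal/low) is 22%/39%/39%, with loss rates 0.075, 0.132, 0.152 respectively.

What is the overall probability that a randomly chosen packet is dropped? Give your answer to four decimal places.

P(L) ≈ 0.0671

P(L|R1) = 0.55·0.226 + 0.36·0.086 + 0.09·0.031 = 0.1243 + 0.03096 + 0.00279 = 0.15805
P(L|R2) = 0.48·0.044 + 0.45·0.04 + 0.07·0.211 = 0.02112 + 0.018 + 0.01477 = 0.05389
P(L|R3) = 0.22·0.075 + 0.39·0.132 + 0.39·0.152 = 0.0165 + 0.05148 + 0.05928 = 0.12726
Then overall,
P(L) = 0.07·0.15805 + 0.85·0.05389 + 0.08·0.12726
      = 0.0110635 + 0.0458065 + 0.0101808 = 0.0670508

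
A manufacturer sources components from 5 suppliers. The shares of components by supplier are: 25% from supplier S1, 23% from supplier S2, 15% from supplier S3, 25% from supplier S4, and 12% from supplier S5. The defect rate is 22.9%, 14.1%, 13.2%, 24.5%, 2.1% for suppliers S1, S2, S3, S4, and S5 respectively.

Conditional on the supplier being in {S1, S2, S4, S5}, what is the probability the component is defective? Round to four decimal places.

0.1805

Let S = {S1, S2, S4, S5}.
P(S) = 0.25 + 0.23 + 0.25 + 0.12 = 0.85.
P(D ∩ S) = 0.229·0.25 + 0.141·0.23 + 0.245·0.25 + 0.021·0.12 = 0.05725 + 0.03243 + 0.06125 + 0.00252 = 0.15345.
P(D | S) = 0.15345 / 0.85 = 0.180529…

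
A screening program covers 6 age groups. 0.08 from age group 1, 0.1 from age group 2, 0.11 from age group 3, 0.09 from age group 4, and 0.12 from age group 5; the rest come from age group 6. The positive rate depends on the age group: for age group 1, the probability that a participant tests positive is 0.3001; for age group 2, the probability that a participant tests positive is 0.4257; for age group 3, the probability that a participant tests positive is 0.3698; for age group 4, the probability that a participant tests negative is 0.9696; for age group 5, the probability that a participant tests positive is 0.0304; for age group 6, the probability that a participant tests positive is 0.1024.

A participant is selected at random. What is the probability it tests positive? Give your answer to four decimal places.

P(6) = 1 − (0.08 + 0.1 + 0.11 + 0.09 + 0.12) = 0.5.
P(T|4) = 1 − 0.9696 = 0.0304.
P(T) = P(T|1)·P(1) + P(T|2)·P(2) + P(T|3)·P(3) + P(T|4)·P(4) + P(T|5)·P(5) + P(T|6)·P(6)
      = 0.3001·0.08 + 0.4257·0.1 + 0.3698·0.11 + 0.0304·0.09 + 0.0304·0.12 + 0.1024·0.5
      = 0.024008 + 0.04257 + 0.040678 + 0.002736 + 0.003648 + 0.0512 = 0.16484

0.1648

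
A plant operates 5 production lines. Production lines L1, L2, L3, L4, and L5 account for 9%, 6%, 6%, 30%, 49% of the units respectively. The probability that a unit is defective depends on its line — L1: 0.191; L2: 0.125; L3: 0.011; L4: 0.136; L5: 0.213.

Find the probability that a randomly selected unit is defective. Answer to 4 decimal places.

P(D) = P(D|L1)·P(L1) + P(D|L2)·P(L2) + P(D|L3)·P(L3) + P(D|L4)·P(L4) + P(D|L5)·P(L5)
      = 0.191·0.09 + 0.125·0.06 + 0.011·0.06 + 0.136·0.3 + 0.213·0.49
      = 0.01719 + 0.0075 + 0.00066 + 0.0408 + 0.10437 = 0.17052

P(D) ≈ 0.1705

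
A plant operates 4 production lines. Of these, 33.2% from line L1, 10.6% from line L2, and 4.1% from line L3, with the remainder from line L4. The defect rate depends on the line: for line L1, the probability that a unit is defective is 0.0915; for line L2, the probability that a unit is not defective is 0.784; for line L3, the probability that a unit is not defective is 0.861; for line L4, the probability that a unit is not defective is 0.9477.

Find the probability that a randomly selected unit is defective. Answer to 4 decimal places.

0.0862

P(L4) = 1 − (0.332 + 0.106 + 0.041) = 0.521.
P(D|L2) = 1 − 0.784 = 0.216.
P(D|L3) = 1 − 0.861 = 0.139.
P(D|L4) = 1 − 0.9477 = 0.0523.
P(D) = P(D|L1)·P(L1) + P(D|L2)·P(L2) + P(D|L3)·P(L3) + P(D|L4)·P(L4)
      = 0.0915·0.332 + 0.216·0.106 + 0.139·0.041 + 0.0523·0.521
      = 0.030378 + 0.022896 + 0.005699 + 0.0272483 = 0.0862213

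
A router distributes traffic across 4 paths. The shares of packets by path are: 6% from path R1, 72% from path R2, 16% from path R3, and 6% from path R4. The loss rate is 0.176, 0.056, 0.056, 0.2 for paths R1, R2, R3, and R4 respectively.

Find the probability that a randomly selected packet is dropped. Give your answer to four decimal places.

P(L) ≈ 0.0718

P(L) = P(L|R1)·P(R1) + P(L|R2)·P(R2) + P(L|R3)·P(R3) + P(L|R4)·P(R4)
      = 0.176·0.06 + 0.056·0.72 + 0.056·0.16 + 0.2·0.06
      = 0.01056 + 0.04032 + 0.00896 + 0.012 = 0.07184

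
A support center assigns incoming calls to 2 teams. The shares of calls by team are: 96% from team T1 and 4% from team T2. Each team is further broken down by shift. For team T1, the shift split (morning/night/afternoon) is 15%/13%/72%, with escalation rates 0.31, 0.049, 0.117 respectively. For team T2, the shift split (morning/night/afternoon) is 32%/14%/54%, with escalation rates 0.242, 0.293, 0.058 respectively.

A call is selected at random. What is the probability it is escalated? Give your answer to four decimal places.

P(E) ≈ 0.1376

P(E|T1) = 0.15·0.31 + 0.13·0.049 + 0.72·0.117 = 0.0465 + 0.00637 + 0.08424 = 0.13711
P(E|T2) = 0.32·0.242 + 0.14·0.293 + 0.54·0.058 = 0.07744 + 0.04102 + 0.03132 = 0.14978
By total probability over the outer partition,
P(E) = 0.96·0.13711 + 0.04·0.14978
      = 0.1316256 + 0.0059912 = 0.1376168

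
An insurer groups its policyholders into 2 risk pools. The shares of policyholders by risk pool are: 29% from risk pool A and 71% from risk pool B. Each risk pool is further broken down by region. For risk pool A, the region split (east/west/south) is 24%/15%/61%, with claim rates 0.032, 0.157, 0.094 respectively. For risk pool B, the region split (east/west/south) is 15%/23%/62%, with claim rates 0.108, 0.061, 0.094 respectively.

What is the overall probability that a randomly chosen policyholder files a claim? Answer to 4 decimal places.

P(C) ≈ 0.0885

P(C|A) = 0.24·0.032 + 0.15·0.157 + 0.61·0.094 = 0.00768 + 0.02355 + 0.05734 = 0.08857
P(C|B) = 0.15·0.108 + 0.23·0.061 + 0.62·0.094 = 0.0162 + 0.01403 + 0.05828 = 0.08851
By total probability over the outer partition,
P(C) = 0.29·0.08857 + 0.71·0.08851
      = 0.0256853 + 0.0628421 = 0.0885274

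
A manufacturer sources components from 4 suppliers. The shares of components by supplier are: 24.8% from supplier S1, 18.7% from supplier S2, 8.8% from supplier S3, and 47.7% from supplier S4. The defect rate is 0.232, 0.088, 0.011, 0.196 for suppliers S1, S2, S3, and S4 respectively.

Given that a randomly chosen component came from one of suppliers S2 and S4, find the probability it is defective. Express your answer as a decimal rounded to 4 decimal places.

P(D|S) ≈ 0.1656

Let S = {S2, S4}.
P(S) = 0.187 + 0.477 = 0.664.
P(D ∩ S) = 0.088·0.187 + 0.196·0.477 = 0.016456 + 0.093492 = 0.109948.
P(D | S) = 0.109948 / 0.664 = 0.165584…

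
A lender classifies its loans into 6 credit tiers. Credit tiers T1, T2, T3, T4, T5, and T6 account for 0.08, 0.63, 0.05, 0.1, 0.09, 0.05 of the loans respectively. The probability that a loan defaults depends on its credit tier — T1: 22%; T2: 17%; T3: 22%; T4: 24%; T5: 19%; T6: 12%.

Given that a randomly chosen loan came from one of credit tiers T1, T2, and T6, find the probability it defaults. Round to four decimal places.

P(D|S) ≈ 0.1720

Let S = {T1, T2, T6}.
P(S) = 0.08 + 0.63 + 0.05 = 0.76.
P(D ∩ S) = 0.22·0.08 + 0.17·0.63 + 0.12·0.05 = 0.0176 + 0.1071 + 0.006 = 0.1307.
P(D | S) = 0.1307 / 0.76 = 0.171974…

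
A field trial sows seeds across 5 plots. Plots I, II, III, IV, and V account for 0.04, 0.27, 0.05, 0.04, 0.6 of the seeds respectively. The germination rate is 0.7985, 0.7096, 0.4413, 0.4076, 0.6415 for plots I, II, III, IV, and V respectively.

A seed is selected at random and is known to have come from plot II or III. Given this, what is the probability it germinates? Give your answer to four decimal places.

Let S = {II, III}.
P(S) = 0.27 + 0.05 = 0.32.
P(G ∩ S) = 0.7096·0.27 + 0.4413·0.05 = 0.191592 + 0.022065 = 0.213657.
P(G | S) = 0.213657 / 0.32 = 0.667678…

P(G|S) ≈ 0.6677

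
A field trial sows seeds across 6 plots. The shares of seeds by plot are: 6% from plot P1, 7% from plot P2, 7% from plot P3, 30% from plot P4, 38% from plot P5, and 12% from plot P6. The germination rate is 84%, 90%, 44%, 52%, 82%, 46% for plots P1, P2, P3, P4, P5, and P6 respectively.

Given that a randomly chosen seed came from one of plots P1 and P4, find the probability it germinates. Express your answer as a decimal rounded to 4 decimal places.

0.5733

Let S = {P1, P4}.
P(S) = 0.06 + 0.3 = 0.36.
P(G ∩ S) = 0.84·0.06 + 0.52·0.3 = 0.0504 + 0.156 = 0.2064.
P(G | S) = 0.2064 / 0.36 = 0.573333…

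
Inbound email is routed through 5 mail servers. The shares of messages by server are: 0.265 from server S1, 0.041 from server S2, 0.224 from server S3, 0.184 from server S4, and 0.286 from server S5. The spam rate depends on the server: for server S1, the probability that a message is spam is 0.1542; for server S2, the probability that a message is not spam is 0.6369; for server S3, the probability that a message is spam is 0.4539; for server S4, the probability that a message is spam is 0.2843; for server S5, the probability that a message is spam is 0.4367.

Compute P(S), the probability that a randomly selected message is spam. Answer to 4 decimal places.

P(S|S2) = 1 − 0.6369 = 0.3631.
P(S) = P(S|S1)·P(S1) + P(S|S2)·P(S2) + P(S|S3)·P(S3) + P(S|S4)·P(S4) + P(S|S5)·P(S5)
      = 0.1542·0.265 + 0.3631·0.041 + 0.4539·0.224 + 0.2843·0.184 + 0.4367·0.286
      = 0.040863 + 0.0148871 + 0.1016736 + 0.0523112 + 0.1248962 = 0.3346311

P(S) ≈ 0.3346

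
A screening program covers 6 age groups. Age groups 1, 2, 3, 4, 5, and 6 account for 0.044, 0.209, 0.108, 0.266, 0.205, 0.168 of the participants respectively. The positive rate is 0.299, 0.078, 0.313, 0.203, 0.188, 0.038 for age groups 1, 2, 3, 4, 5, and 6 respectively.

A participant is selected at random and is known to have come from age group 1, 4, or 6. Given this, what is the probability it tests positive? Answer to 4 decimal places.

Let S = {1, 4, 6}.
P(S) = 0.044 + 0.266 + 0.168 = 0.478.
P(T ∩ S) = 0.299·0.044 + 0.203·0.266 + 0.038·0.168 = 0.013156 + 0.053998 + 0.006384 = 0.073538.
P(T | S) = 0.073538 / 0.478 = 0.153845…

P(T|S) ≈ 0.1538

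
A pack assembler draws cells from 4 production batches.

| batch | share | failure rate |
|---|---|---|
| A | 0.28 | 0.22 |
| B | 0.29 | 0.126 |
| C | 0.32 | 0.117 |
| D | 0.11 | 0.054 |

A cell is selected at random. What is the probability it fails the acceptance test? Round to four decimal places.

By the law of total probability,
P(F) = P(F|A)·P(A) + P(F|B)·P(B) + P(F|C)·P(C) + P(F|D)·P(D)
      = 0.22·0.28 + 0.126·0.29 + 0.117·0.32 + 0.054·0.11
      = 0.0616 + 0.03654 + 0.03744 + 0.00594 = 0.14152

P(F) ≈ 0.1415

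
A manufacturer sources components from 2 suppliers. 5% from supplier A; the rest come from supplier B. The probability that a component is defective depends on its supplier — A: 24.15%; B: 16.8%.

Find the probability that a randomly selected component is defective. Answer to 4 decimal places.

P(D) ≈ 0.1717

P(B) = 1 − (0.05) = 0.95.
By the law of total probability,
P(D) = P(D|A)·P(A) + P(D|B)·P(B)
      = 0.2415·0.05 + 0.168·0.95
      = 0.012075 + 0.1596 = 0.171675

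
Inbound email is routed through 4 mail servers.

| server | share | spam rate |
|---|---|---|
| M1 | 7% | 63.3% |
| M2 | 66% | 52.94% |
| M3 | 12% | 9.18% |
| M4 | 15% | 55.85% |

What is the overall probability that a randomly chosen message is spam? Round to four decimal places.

P(S) ≈ 0.4885

Using total probability over the partition,
P(S) = P(S|M1)·P(M1) + P(S|M2)·P(M2) + P(S|M3)·P(M3) + P(S|M4)·P(M4)
      = 0.633·0.07 + 0.5294·0.66 + 0.0918·0.12 + 0.5585·0.15
      = 0.04431 + 0.349404 + 0.011016 + 0.083775 = 0.488505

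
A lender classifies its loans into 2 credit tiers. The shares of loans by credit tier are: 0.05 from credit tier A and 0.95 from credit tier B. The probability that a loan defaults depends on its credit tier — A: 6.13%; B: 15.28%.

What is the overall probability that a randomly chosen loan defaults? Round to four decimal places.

P(D) ≈ 0.1482

P(D) = P(D|A)·P(A) + P(D|B)·P(B)
      = 0.0613·0.05 + 0.1528·0.95
      = 0.003065 + 0.14516 = 0.148225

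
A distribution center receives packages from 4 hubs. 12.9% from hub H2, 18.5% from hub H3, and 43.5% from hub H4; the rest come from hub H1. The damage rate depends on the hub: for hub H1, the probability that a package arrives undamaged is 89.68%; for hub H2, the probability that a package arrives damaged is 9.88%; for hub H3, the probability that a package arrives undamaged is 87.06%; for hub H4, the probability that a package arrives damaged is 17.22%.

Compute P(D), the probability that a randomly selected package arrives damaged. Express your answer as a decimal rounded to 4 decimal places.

P(D) ≈ 0.1375

P(H1) = 1 − (0.129 + 0.185 + 0.435) = 0.251.
P(D|H1) = 1 − 0.8968 = 0.1032.
P(D|H3) = 1 − 0.8706 = 0.1294.
P(D) = P(D|H1)·P(H1) + P(D|H2)·P(H2) + P(D|H3)·P(H3) + P(D|H4)·P(H4)
      = 0.1032·0.251 + 0.0988·0.129 + 0.1294·0.185 + 0.1722·0.435
      = 0.0259032 + 0.0127452 + 0.023939 + 0.074907 = 0.1374944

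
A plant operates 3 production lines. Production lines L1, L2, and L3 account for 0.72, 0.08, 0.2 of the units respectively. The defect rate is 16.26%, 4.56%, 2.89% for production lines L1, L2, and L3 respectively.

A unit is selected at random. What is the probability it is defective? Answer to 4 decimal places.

0.1265

Using total probability over the partition,
P(D) = P(D|L1)·P(L1) + P(D|L2)·P(L2) + P(D|L3)·P(L3)
      = 0.1626·0.72 + 0.0456·0.08 + 0.0289·0.2
      = 0.117072 + 0.003648 + 0.00578 = 0.1265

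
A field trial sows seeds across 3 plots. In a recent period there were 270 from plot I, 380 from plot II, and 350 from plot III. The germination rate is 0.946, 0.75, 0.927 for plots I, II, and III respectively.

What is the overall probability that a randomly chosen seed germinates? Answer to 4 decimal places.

Total: 270 + 380 + 350 = 1000.
P(I) = 270/1000 = 0.27. P(II) = 380/1000 = 0.38. P(III) = 350/1000 = 0.35.
Using total probability over the partition,
P(G) = P(G|I)·P(I) + P(G|II)·P(II) + P(G|III)·P(III)
      = 0.946·0.27 + 0.75·0.38 + 0.927·0.35
      = 0.25542 + 0.285 + 0.32445 = 0.86487

P(G) ≈ 0.8649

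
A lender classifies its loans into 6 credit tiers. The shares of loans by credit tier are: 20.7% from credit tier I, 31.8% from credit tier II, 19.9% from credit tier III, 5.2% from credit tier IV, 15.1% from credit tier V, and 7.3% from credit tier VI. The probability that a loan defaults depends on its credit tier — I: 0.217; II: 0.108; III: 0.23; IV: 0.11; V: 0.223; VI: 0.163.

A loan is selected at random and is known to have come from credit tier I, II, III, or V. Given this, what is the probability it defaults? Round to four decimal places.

Let S = {I, II, III, V}.
P(S) = 0.207 + 0.318 + 0.199 + 0.151 = 0.875.
P(D ∩ S) = 0.217·0.207 + 0.108·0.318 + 0.23·0.199 + 0.223·0.151 = 0.044919 + 0.034344 + 0.04577 + 0.033673 = 0.158706.
P(D | S) = 0.158706 / 0.875 = 0.181378…

0.1814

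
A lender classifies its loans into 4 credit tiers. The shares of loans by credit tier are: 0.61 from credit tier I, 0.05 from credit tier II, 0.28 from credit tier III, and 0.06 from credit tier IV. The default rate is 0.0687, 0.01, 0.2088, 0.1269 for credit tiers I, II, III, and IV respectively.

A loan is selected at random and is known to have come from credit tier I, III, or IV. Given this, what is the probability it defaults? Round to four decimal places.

0.1137

Let S = {I, III, IV}.
P(S) = 0.61 + 0.28 + 0.06 = 0.95.
P(D ∩ S) = 0.0687·0.61 + 0.2088·0.28 + 0.1269·0.06 = 0.041907 + 0.058464 + 0.007614 = 0.107985.
P(D | S) = 0.107985 / 0.95 = 0.113668…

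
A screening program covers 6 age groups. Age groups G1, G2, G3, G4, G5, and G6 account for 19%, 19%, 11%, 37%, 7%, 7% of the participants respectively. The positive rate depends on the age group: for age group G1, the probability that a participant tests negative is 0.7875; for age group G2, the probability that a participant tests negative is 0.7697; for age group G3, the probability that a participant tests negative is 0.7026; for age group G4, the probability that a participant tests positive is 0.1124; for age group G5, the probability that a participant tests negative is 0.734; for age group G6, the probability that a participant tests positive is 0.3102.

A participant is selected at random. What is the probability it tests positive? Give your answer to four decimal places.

P(T) ≈ 0.1988

P(T|G1) = 1 − 0.7875 = 0.2125.
P(T|G2) = 1 − 0.7697 = 0.2303.
P(T|G3) = 1 − 0.7026 = 0.2974.
P(T|G5) = 1 − 0.734 = 0.266.
P(T) = P(T|G1)·P(G1) + P(T|G2)·P(G2) + P(T|G3)·P(G3) + P(T|G4)·P(G4) + P(T|G5)·P(G5) + P(T|G6)·P(G6)
      = 0.2125·0.19 + 0.2303·0.19 + 0.2974·0.11 + 0.1124·0.37 + 0.266·0.07 + 0.3102·0.07
      = 0.040375 + 0.043757 + 0.032714 + 0.041588 + 0.01862 + 0.021714 = 0.198768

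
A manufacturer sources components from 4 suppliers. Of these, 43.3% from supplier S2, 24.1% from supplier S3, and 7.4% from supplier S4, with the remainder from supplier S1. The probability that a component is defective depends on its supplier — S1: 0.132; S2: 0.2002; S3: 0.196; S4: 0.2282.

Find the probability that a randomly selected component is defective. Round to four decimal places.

0.1841

P(S1) = 1 − (0.433 + 0.241 + 0.074) = 0.252.
By the law of total probability,
P(D) = P(D|S1)·P(S1) + P(D|S2)·P(S2) + P(D|S3)·P(S3) + P(D|S4)·P(S4)
      = 0.132·0.252 + 0.2002·0.433 + 0.196·0.241 + 0.2282·0.074
      = 0.033264 + 0.0866866 + 0.047236 + 0.0168868 = 0.1840734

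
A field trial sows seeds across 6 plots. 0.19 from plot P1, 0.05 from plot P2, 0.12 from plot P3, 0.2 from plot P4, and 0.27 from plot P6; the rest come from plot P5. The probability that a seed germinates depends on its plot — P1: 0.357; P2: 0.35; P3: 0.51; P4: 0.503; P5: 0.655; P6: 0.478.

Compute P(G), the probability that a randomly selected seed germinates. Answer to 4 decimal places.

P(P5) = 1 − (0.19 + 0.05 + 0.12 + 0.2 + 0.27) = 0.17.
P(G) = P(G|P1)·P(P1) + P(G|P2)·P(P2) + P(G|P3)·P(P3) + P(G|P4)·P(P4) + P(G|P5)·P(P5) + P(G|P6)·P(P6)
      = 0.357·0.19 + 0.35·0.05 + 0.51·0.12 + 0.503·0.2 + 0.655·0.17 + 0.478·0.27
      = 0.06783 + 0.0175 + 0.0612 + 0.1006 + 0.11135 + 0.12906 = 0.48754

0.4875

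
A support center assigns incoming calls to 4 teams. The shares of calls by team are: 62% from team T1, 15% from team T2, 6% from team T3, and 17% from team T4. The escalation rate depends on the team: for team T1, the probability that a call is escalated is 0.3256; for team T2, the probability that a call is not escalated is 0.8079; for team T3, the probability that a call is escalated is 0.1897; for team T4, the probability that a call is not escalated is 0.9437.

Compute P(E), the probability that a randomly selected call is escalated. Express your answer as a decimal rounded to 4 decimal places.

0.2516

P(E|T2) = 1 − 0.8079 = 0.1921.
P(E|T4) = 1 − 0.9437 = 0.0563.
Using total probability over the partition,
P(E) = P(E|T1)·P(T1) + P(E|T2)·P(T2) + P(E|T3)·P(T3) + P(E|T4)·P(T4)
      = 0.3256·0.62 + 0.1921·0.15 + 0.1897·0.06 + 0.0563·0.17
      = 0.201872 + 0.028815 + 0.011382 + 0.009571 = 0.25164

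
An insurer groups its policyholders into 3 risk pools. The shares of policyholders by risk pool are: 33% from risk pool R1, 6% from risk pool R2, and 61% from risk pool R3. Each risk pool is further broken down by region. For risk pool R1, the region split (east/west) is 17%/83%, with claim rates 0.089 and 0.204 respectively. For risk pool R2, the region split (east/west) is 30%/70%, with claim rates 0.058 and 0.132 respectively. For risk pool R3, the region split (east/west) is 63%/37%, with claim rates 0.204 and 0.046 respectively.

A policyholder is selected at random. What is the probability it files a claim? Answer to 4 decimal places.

P(C|R1) = 0.17·0.089 + 0.83·0.204 = 0.01513 + 0.16932 = 0.18445
P(C|R2) = 0.3·0.058 + 0.7·0.132 = 0.0174 + 0.0924 = 0.1098
P(C|R3) = 0.63·0.204 + 0.37·0.046 = 0.12852 + 0.01702 = 0.14554
By total probability over the outer partition,
P(C) = 0.33·0.18445 + 0.06·0.1098 + 0.61·0.14554
      = 0.0608685 + 0.006588 + 0.0887794 = 0.1562359

P(C) ≈ 0.1562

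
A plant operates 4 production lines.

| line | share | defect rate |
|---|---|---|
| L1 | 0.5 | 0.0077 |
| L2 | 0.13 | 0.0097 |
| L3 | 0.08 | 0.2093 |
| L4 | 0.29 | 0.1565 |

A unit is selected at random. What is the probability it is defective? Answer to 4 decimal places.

P(D) = P(D|L1)·P(L1) + P(D|L2)·P(L2) + P(D|L3)·P(L3) + P(D|L4)·P(L4)
      = 0.0077·0.5 + 0.0097·0.13 + 0.2093·0.08 + 0.1565·0.29
      = 0.00385 + 0.001261 + 0.016744 + 0.045385 = 0.06724

0.0672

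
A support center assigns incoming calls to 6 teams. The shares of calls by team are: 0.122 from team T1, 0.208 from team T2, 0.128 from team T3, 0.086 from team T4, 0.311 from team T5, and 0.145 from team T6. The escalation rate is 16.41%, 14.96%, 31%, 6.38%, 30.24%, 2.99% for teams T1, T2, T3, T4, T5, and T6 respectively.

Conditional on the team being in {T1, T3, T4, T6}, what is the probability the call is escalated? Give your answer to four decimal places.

P(E|S) ≈ 0.1445

Let S = {T1, T3, T4, T6}.
P(S) = 0.122 + 0.128 + 0.086 + 0.145 = 0.481.
P(E ∩ S) = 0.1641·0.122 + 0.31·0.128 + 0.0638·0.086 + 0.0299·0.145 = 0.0200202 + 0.03968 + 0.0054868 + 0.0043355 = 0.0695225.
P(E | S) = 0.0695225 / 0.481 = 0.144537…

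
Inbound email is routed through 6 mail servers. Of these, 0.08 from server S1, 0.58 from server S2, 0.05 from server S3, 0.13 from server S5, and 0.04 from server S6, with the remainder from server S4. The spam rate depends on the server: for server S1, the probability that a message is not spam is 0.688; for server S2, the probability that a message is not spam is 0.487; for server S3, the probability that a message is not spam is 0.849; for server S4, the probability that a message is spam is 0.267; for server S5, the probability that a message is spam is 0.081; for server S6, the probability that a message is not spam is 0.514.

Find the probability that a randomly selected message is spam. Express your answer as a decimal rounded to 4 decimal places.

P(S) ≈ 0.3921

P(S4) = 1 − (0.08 + 0.58 + 0.05 + 0.13 + 0.04) = 0.12.
P(S|S1) = 1 − 0.688 = 0.312.
P(S|S2) = 1 − 0.487 = 0.513.
P(S|S3) = 1 − 0.849 = 0.151.
P(S|S6) = 1 − 0.514 = 0.486.
By the law of total probability,
P(S) = P(S|S1)·P(S1) + P(S|S2)·P(S2) + P(S|S3)·P(S3) + P(S|S4)·P(S4) + P(S|S5)·P(S5) + P(S|S6)·P(S6)
      = 0.312·0.08 + 0.513·0.58 + 0.151·0.05 + 0.267·0.12 + 0.081·0.13 + 0.486·0.04
      = 0.02496 + 0.29754 + 0.00755 + 0.03204 + 0.01053 + 0.01944 = 0.39206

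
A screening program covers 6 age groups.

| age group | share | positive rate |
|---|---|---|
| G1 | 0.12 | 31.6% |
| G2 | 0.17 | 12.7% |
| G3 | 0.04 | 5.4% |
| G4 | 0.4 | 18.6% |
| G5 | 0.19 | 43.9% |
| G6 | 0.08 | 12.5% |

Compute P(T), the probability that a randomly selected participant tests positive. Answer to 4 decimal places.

0.2295

P(T) = P(T|G1)·P(G1) + P(T|G2)·P(G2) + P(T|G3)·P(G3) + P(T|G4)·P(G4) + P(T|G5)·P(G5) + P(T|G6)·P(G6)
      = 0.316·0.12 + 0.127·0.17 + 0.054·0.04 + 0.186·0.4 + 0.439·0.19 + 0.125·0.08
      = 0.03792 + 0.02159 + 0.00216 + 0.0744 + 0.08341 + 0.01 = 0.22948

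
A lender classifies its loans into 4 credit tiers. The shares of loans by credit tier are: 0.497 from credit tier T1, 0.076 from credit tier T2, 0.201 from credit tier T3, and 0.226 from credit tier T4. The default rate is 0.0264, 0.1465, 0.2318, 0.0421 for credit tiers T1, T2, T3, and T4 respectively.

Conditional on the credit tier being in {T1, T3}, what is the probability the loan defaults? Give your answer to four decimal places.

0.0855

Let S = {T1, T3}.
P(S) = 0.497 + 0.201 = 0.698.
P(D ∩ S) = 0.0264·0.497 + 0.2318·0.201 = 0.0131208 + 0.0465918 = 0.0597126.
P(D | S) = 0.0597126 / 0.698 = 0.085548…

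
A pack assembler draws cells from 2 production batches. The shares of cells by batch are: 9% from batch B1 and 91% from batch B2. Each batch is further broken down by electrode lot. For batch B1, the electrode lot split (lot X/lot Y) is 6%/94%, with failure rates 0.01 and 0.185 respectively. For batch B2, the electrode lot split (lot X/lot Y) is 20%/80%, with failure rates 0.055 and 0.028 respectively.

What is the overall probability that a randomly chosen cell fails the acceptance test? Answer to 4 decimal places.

P(F) ≈ 0.0461

P(F|B1) = 0.06·0.01 + 0.94·0.185 = 0.0006 + 0.1739 = 0.1745
P(F|B2) = 0.2·0.055 + 0.8·0.028 = 0.011 + 0.0224 = 0.0334
By total probability over the outer partition,
P(F) = 0.09·0.1745 + 0.91·0.0334
      = 0.015705 + 0.030394 = 0.046099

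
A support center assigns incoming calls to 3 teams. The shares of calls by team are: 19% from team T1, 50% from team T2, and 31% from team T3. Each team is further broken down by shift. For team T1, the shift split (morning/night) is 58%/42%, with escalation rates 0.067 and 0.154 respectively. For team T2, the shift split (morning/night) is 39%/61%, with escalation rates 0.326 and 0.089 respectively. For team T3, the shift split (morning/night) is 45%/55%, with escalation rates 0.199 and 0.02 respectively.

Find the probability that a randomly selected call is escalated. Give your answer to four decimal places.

P(E|T1) = 0.58·0.067 + 0.42·0.154 = 0.03886 + 0.06468 = 0.10354
P(E|T2) = 0.39·0.326 + 0.61·0.089 = 0.12714 + 0.05429 = 0.18143
P(E|T3) = 0.45·0.199 + 0.55·0.02 = 0.08955 + 0.011 = 0.10055
By total probability over the outer partition,
P(E) = 0.19·0.10354 + 0.5·0.18143 + 0.31·0.10055
      = 0.0196726 + 0.090715 + 0.0311705 = 0.1415581

0.1416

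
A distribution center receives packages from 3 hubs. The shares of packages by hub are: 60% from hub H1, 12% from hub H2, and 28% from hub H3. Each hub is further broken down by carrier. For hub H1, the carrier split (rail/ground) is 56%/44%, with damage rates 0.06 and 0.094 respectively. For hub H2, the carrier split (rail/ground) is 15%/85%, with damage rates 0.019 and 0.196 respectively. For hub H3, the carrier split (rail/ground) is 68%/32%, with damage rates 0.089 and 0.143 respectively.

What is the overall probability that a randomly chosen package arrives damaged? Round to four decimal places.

P(D|H1) = 0.56·0.06 + 0.44·0.094 = 0.0336 + 0.04136 = 0.07496
P(D|H2) = 0.15·0.019 + 0.85·0.196 = 0.00285 + 0.1666 = 0.16945
P(D|H3) = 0.68·0.089 + 0.32·0.143 = 0.06052 + 0.04576 = 0.10628
By total probability over the outer partition,
P(D) = 0.6·0.07496 + 0.12·0.16945 + 0.28·0.10628
      = 0.044976 + 0.020334 + 0.0297584 = 0.0950684

0.0951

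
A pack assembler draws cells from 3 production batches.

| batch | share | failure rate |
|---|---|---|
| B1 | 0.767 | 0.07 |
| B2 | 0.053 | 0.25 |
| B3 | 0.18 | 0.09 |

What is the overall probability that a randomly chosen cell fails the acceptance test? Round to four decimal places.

P(F) = P(F|B1)·P(B1) + P(F|B2)·P(B2) + P(F|B3)·P(B3)
      = 0.07·0.767 + 0.25·0.053 + 0.09·0.18
      = 0.05369 + 0.01325 + 0.0162 = 0.08314

0.0831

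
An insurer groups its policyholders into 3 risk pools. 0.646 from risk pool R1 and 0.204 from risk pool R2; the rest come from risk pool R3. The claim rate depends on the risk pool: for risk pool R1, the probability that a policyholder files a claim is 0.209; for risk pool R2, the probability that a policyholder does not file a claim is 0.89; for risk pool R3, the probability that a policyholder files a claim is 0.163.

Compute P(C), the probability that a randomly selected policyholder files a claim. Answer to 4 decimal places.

P(R3) = 1 − (0.646 + 0.204) = 0.15.
P(C|R2) = 1 − 0.89 = 0.11.
Using total probability over the partition,
P(C) = P(C|R1)·P(R1) + P(C|R2)·P(R2) + P(C|R3)·P(R3)
      = 0.209·0.646 + 0.11·0.204 + 0.163·0.15
      = 0.135014 + 0.02244 + 0.02445 = 0.181904

0.1819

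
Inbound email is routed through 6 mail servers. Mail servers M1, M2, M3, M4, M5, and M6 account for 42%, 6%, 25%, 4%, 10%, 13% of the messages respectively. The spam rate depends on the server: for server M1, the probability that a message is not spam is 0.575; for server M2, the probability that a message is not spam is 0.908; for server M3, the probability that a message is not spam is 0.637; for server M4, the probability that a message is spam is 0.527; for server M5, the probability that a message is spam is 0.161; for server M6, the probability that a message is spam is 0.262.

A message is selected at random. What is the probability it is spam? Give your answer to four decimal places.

0.3460

P(S|M1) = 1 − 0.575 = 0.425.
P(S|M2) = 1 − 0.908 = 0.092.
P(S|M3) = 1 − 0.637 = 0.363.
Using total probability over the partition,
P(S) = P(S|M1)·P(M1) + P(S|M2)·P(M2) + P(S|M3)·P(M3) + P(S|M4)·P(M4) + P(S|M5)·P(M5) + P(S|M6)·P(M6)
      = 0.425·0.42 + 0.092·0.06 + 0.363·0.25 + 0.527·0.04 + 0.161·0.1 + 0.262·0.13
      = 0.1785 + 0.00552 + 0.09075 + 0.02108 + 0.0161 + 0.03406 = 0.34601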